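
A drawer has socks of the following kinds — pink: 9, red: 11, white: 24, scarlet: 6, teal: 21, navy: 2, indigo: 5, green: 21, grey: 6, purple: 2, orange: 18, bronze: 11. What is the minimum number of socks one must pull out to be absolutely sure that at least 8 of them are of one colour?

An adversary could hand out at most 7 socks per colour (5 colours run out sooner): 7 + 7 + 7 + 6 + 7 + 2 + 5 + 7 + 6 + 2 + 7 + 7 = 70 socks and still no colour has 8.
By the pigeonhole principle, one more sock lands in a colour already at 7, so 71 draws are enough and 70 are not.

71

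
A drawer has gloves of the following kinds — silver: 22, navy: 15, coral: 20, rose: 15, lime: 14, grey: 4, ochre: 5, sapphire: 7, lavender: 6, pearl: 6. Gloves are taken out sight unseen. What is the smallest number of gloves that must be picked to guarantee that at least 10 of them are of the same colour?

74

The 10 colours are the holes; the gloves drawn are the pigeons.
To avoid 10 of any one colour, the worst case takes at most 9 of each colour, or every glove of a colour that has fewer than 9.
That gives 9 + 9 + 9 + 9 + 9 + 4 + 5 + 7 + 6 + 6 = 73 gloves with no colour reaching 10.
The next glove forces some colour to 10, so 73 + 1 = 74.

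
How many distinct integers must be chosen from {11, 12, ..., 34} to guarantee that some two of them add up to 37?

17

Two chosen integers sum to 37 exactly when both halves of some pair {x, 37−x} with 11 ≤ x ≤ 37−x ≤ 26 are chosen — 8 such pairs.
The remaining 8 elements (those with no distinct partner in range) can never complete a 37-sum, so the worst case takes all of them and one from each pair: 8 + 8 = 16.
The 17th integer has to be the second member of some pair, so 16 + 1 = 17.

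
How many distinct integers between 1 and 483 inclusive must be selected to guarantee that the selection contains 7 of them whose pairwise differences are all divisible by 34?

205

Integers whose pairwise differences are multiples of 34 are exactly those sharing a remainder mod 34. The 34 residue classes mod 34 are the pigeonholes.
With 204 integers one could put 6 in each residue class and have no class reach 7.
The 205th integer pushes some class to 7, so 34·6 + 1 = 205.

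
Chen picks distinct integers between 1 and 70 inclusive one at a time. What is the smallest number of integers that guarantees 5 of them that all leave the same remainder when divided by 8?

33

The 8 residue classes mod 8 are the pigeonholes.
With 32 integers one could put 4 in each residue class and have no class reach 5.
The 33rd integer pushes some class to 5, so 8·4 + 1 = 33.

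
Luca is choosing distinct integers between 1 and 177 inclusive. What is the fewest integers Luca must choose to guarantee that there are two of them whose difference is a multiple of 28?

Integers whose pairwise differences are multiples of 28 are exactly those sharing a remainder mod 28. By pigeonhole, the 28 residue classes mod 28 are the pigeonholes.
With 28 integers one could put 1 in each residue class and have no class reach 2.
The 29th integer pushes some class to 2, so 28·1 + 1 = 29.

29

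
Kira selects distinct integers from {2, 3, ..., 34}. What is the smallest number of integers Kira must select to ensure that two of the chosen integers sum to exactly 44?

22

Group the elements by complementary pair {x, 44−x}: {10,34}, {11,33}, {12,32}, …, giving 12 two-element pairs; the single value 22 (it cannot pair with itself since the integers are distinct); and 8 integers whose partner 44−x falls outside [2,34].
Treating each of those 21 groups as a pigeonhole, one can pick one integer per group — 21 integers — with no two summing to 44.
The 22nd integer lands in an occupied pair, forcing a sum of 44.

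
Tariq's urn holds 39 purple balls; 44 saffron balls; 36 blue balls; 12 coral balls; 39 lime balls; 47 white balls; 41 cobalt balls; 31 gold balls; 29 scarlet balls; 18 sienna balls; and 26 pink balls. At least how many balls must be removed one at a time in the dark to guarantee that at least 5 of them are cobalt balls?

In the worst case for collecting cobalt balls, every non-cobalt ball comes out first.
There are 39 + 44 + 36 + 12 + 39 + 47 + 31 + 29 + 18 + 26 = 321 non-cobalt balls altogether.
After those, each further ball must be cobalt, so 321 + 5 = 326 draws guarantee 5 cobalt balls.

326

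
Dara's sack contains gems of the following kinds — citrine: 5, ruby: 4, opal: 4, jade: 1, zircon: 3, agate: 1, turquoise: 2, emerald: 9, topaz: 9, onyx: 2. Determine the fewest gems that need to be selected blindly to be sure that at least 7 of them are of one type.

35

Put each drawn gem into a box by type. The largest draw with every box below 7 takes min(count, 6) from each type; types with fewer than 6 contribute all they have.
Σ min(cᵢ, 6) = 5 + 4 + 4 + 1 + 3 + 1 + 2 + 6 + 6 + 2 = 34.
Draw number 34 + 1 = 35 must push one box to 7.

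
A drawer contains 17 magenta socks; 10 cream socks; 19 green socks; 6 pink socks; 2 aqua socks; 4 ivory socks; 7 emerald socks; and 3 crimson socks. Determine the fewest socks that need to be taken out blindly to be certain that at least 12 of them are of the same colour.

Pigeonhole: the 8 colours are the holes; the socks drawn are the pigeons.
To avoid 12 of any one colour, the worst case takes at most 11 of each colour, or every sock of a colour that has fewer than 11.
That gives 11 + 10 + 11 + 6 + 2 + 4 + 7 + 3 = 54 socks with no colour reaching 12.
The next sock forces some colour to 12, so 54 + 1 = 55.

55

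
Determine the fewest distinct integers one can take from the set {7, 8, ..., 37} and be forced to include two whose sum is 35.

A set avoiding the sum 35 can contain at most one of each pair {x, 35−x}, plus the 9 elements whose complement lies outside the range.
The integers 18, …, 37 (20 of them) are such a set: any two sum to at least 18+19 = 37 > 35.
By the pigeonhole principle, any 21st integer completes one of the 11 pairs, so 21 choices force a sum of 35.

21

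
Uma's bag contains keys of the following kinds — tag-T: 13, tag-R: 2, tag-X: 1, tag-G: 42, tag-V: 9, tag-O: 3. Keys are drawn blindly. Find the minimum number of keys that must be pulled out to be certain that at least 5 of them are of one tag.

19

The 6 tags are the holes; the keys drawn are the pigeons.
To avoid 5 of any one tag, the worst case takes at most 4 of each tag, or every key of a tag that has fewer than 4.
That gives 4 + 2 + 1 + 4 + 4 + 3 = 18 keys with no tag reaching 5.
The next key forces some tag to 5, so 18 + 1 = 19.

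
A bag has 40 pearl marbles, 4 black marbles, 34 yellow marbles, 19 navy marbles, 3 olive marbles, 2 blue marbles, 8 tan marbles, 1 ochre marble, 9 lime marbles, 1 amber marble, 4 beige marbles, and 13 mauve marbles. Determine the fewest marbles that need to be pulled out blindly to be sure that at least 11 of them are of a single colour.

An adversary could hand out at most 10 marbles per colour (8 colours run out sooner): 10 + 4 + 10 + 10 + 3 + 2 + 8 + 1 + 9 + 1 + 4 + 10 = 72 marbles and still no colour has 11.
One more marble lands in a colour already at 10, so 73 draws are enough and 72 are not.

73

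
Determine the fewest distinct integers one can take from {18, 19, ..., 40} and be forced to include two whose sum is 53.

Two chosen integers sum to 53 exactly when both halves of some pair {x, 53−x} with 18 ≤ x ≤ 53−x ≤ 35 are chosen — 9 such pairs.
The remaining 5 elements (those with no distinct partner in range) can never complete a 53-sum, so the worst case takes all of them and one from each pair: 5 + 9 = 14.
The 15th integer has to be the second member of some pair, so 14 + 1 = 15.

15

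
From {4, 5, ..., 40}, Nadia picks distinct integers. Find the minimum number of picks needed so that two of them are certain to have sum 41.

21

Group the elements by complementary pair {x, 41−x}: {4,37}, {5,36}, {6,35}, …, giving 17 two-element pairs and 3 integers whose partner 41−x falls outside [4,40].
By the pigeonhole principle, treating each of those 20 groups as a pigeonhole, one can pick one integer per group — 20 integers — with no two summing to 41.
The 21st integer lands in an occupied pair, forcing a sum of 41.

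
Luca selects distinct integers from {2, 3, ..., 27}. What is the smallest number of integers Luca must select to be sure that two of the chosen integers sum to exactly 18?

Two chosen integers sum to 18 exactly when both halves of some pair {x, 18−x} with 2 ≤ x ≤ 18−x ≤ 16 are chosen — 7 such pairs.
The remaining 12 elements (those with no distinct partner in range) can never complete a 18-sum, so the worst case takes all of them and one from each pair: 12 + 7 = 19.
Pigeonhole: the 20th integer has to be the second member of some pair, so 19 + 1 = 20.

20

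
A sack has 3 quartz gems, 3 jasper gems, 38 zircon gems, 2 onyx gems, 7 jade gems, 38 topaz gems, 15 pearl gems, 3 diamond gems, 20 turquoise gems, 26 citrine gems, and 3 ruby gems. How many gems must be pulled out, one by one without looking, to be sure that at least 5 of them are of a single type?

Put each drawn gem into a box by type. The largest draw with every box below 5 takes min(count, 4) from each type; types with fewer than 4 contribute all they have.
Σ min(cᵢ, 4) = 3 + 3 + 4 + 2 + 4 + 4 + 4 + 3 + 4 + 4 + 3 = 38.
Draw number 38 + 1 = 39 must push one box to 5.

39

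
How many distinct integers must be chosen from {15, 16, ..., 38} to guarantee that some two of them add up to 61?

Group the elements by complementary pair {x, 61−x}: {23,38}, {24,37}, {25,36}, …, giving 8 two-element pairs and 8 integers whose partner 61−x falls outside [15,38].
Treating each of those 16 groups as a pigeonhole, one can pick one integer per group — 16 integers — with no two summing to 61.
The 17th integer lands in an occupied pair, forcing a sum of 61.

17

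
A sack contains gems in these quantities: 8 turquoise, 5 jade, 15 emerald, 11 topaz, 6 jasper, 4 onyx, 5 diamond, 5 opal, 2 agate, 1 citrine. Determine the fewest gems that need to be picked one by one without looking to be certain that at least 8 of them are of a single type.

Put each drawn gem into a box by type. The largest draw with every box below 8 takes min(count, 7) from each type; types with fewer than 7 contribute all they have.
Σ min(cᵢ, 7) = 7 + 5 + 7 + 7 + 6 + 4 + 5 + 5 + 2 + 1 = 49.
Draw number 49 + 1 = 50 must push one box to 8.

50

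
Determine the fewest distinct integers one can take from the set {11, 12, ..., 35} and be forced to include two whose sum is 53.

17

Two chosen integers sum to 53 exactly when both halves of some pair {x, 53−x} with 18 ≤ x ≤ 53−x ≤ 35 are chosen — 9 such pairs.
The remaining 7 elements (those with no distinct partner in range) can never complete a 53-sum, so the worst case takes all of them and one from each pair: 7 + 9 = 16.
The 17th integer has to be the second member of some pair, so 16 + 1 = 17.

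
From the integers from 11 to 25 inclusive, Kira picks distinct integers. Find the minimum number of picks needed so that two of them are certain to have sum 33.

10

A set avoiding the sum 33 can contain at most one of each pair {x, 33−x}, plus the 3 elements whose complement lies outside the range.
The integers 17, …, 25 (9 of them) are such a set: any two sum to at least 17+18 = 35 > 33.
By the pigeonhole principle, any 10th integer completes one of the 6 pairs, so 10 choices force a sum of 33.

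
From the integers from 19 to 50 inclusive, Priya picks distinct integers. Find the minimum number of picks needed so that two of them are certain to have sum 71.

A set avoiding the sum 71 can contain at most one of each pair {x, 71−x}, plus the 2 elements whose complement lies outside the range.
The integers 19, …, 35 (17 of them) are such a set: any two sum to at least 19+20 = 39 and at most 34+35 = 69 < 71.
Any 18th integer completes one of the 15 pairs, so 18 choices force a sum of 71.

18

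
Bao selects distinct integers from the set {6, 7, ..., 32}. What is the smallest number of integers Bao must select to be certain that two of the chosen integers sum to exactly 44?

18

A set avoiding the sum 44 can contain at most one of each pair {x, 44−x}, plus the 7 elements whose complement lies outside the range or equal to its own complement.
The integers 6, …, 22 (17 of them) are such a set: any two sum to at least 6+7 = 13 and at most 21+22 = 43 < 44.
Any 18th integer completes one of the 10 pairs, so 18 choices force a sum of 44.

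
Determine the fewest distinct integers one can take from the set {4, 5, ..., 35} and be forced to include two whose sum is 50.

23

Group the elements by complementary pair {x, 50−x}: {15,35}, {16,34}, {17,33}, …, giving 10 two-element pairs, the single value 25 (it cannot pair with itself since the integers are distinct), and 11 integers whose partner 50−x falls outside [4,35].
Treating each of those 22 groups as a pigeonhole, one can pick one integer per group — 22 integers — with no two summing to 50.
The 23rd integer lands in an occupied pair, forcing a sum of 50.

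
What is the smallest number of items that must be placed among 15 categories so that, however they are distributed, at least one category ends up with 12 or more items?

With 165 items one could put exactly 11 in each of the 15 categories, and no category would reach 12.
Pigeonhole: one more item must land in a category that already has 11, giving it 12.
So 15 × 11 + 1 = 166 items are required.

166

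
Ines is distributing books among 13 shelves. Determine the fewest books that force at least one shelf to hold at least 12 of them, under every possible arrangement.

144

With 143 books one could put exactly 11 in each of the 13 shelves, and no shelf would reach 12.
By pigeonhole, one more book must land in a shelf that already has 11, giving it 12.
So 13 × 11 + 1 = 144 books are required.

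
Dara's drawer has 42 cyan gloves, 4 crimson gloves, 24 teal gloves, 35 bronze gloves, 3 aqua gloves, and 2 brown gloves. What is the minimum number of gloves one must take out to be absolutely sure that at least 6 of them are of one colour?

An adversary could hand out at most 5 gloves per colour (crimson, aqua, brown run out sooner): 5 + 4 + 5 + 5 + 3 + 2 = 24 gloves and still no colour has 6.
By the pigeonhole principle, one more glove lands in a colour already at 5, so 25 draws are enough and 24 are not.

25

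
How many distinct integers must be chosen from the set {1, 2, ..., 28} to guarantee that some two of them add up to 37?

19

Two chosen integers sum to 37 exactly when both halves of some pair {x, 37−x} with 9 ≤ x ≤ 37−x ≤ 28 are chosen — 10 such pairs.
The remaining 8 elements (those with no distinct partner in range) can never complete a 37-sum, so the worst case takes all of them and one from each pair: 8 + 10 = 18.
By pigeonhole, the 19th integer has to be the second member of some pair, so 18 + 1 = 19.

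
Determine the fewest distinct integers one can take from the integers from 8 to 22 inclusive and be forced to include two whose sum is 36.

Group the elements by complementary pair {x, 36−x}: {14,22}, {15,21}, {16,20}, …, giving 4 two-element pairs, the single value 18 (it cannot pair with itself since the integers are distinct), and 6 integers whose partner 36−x falls outside [8,22].
Treating each of those 11 groups as a pigeonhole, one can pick one integer per group — 11 integers — with no two summing to 36.
The 12th integer lands in an occupied pair, forcing a sum of 36.

12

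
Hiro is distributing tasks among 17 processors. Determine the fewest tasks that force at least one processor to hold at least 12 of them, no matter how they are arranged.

With 187 tasks one could put exactly 11 in each of the 17 processors, and no processor would reach 12.
One more task must land in a processor that already has 11, giving it 12.
So 17 × 11 + 1 = 188 tasks are required.

188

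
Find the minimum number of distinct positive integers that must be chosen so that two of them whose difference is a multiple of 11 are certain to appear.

12

Integers whose pairwise differences are multiples of 11 are exactly those sharing a remainder mod 11. By the pigeonhole principle, the 11 residue classes mod 11 are the pigeonholes.
With 11 integers one could put 1 in each residue class and have no class reach 2.
The 12th integer pushes some class to 2, so 11·1 + 1 = 12.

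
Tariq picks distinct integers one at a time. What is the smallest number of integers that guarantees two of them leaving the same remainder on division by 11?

The 11 residue classes mod 11 are the pigeonholes.
With 11 integers one could put 1 in each residue class and have no class reach 2.
The 12th integer pushes some class to 2, so 11·1 + 1 = 12.

12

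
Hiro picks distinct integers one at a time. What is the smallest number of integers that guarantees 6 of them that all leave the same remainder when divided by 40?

201

The 40 residue classes mod 40 are the pigeonholes.
With 200 integers one could put 5 in each residue class and have no class reach 6.
The 201st integer pushes some class to 6, so 40·5 + 1 = 201.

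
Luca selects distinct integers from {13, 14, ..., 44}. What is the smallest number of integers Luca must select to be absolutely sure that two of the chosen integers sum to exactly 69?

23

Group the elements by complementary pair {x, 69−x}: {25,44}, {26,43}, {27,42}, …, giving 10 two-element pairs and 12 integers whose partner 69−x falls outside [13,44].
Treating each of those 22 groups as a pigeonhole, one can pick one integer per group — 22 integers — with no two summing to 69.
The 23rd integer lands in an occupied pair, forcing a sum of 69.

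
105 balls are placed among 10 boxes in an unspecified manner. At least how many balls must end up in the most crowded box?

11

By the pigeonhole principle, the 10 boxes are the holes and the 105 balls are the pigeons.
If every box held at most 10 balls, the total would be at most 10 × 10 = 100, which is less than 105.
So some box holds at least ⌈105/10⌉ = 11 balls.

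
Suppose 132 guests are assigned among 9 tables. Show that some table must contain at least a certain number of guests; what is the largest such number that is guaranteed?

15

By the pigeonhole principle, the 9 tables are the holes and the 132 guests are the pigeons.
If every table held at most 14 guests, the total would be at most 9 × 14 = 126, which is less than 132.
So some table holds at least ⌈132/9⌉ = 15 guests.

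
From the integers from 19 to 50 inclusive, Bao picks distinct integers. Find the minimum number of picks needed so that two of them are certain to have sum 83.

A set avoiding the sum 83 can contain at most one of each pair {x, 83−x}, plus the 14 elements whose complement lies outside the range.
The integers 19, …, 41 (23 of them) are such a set: any two sum to at least 19+20 = 39 and at most 40+41 = 81 < 83.
By pigeonhole, any 24th integer completes one of the 9 pairs, so 24 choices force a sum of 83.

24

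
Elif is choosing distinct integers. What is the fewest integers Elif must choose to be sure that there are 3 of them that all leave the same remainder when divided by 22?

The 22 residue classes mod 22 are the pigeonholes.
With 44 integers one could put 2 in each residue class and have no class reach 3.
The 45th integer pushes some class to 3, so 22·2 + 1 = 45.

45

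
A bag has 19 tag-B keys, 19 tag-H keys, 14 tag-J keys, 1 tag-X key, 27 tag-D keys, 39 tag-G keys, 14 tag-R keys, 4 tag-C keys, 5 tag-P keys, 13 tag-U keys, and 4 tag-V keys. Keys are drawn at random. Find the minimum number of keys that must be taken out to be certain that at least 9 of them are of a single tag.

An adversary could hand out at most 8 keys per tag (4 tags run out sooner): 8 + 8 + 8 + 1 + 8 + 8 + 8 + 4 + 5 + 8 + 4 = 70 keys and still no tag has 9.
By pigeonhole, one more key lands in a tag already at 8, so 71 draws are enough and 70 are not.

71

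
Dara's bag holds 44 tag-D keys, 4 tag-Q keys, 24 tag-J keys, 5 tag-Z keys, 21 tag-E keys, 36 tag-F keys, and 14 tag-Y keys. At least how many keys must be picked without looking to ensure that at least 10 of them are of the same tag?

Pigeonhole: the 7 tags are the holes; the keys drawn are the pigeons.
To avoid 10 of any one tag, the worst case takes at most 9 of each tag, or every key of a tag that has fewer than 9.
That gives 9 + 4 + 9 + 5 + 9 + 9 + 9 = 54 keys with no tag reaching 10.
The next key forces some tag to 10, so 54 + 1 = 55.

55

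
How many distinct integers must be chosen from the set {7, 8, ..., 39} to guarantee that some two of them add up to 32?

A set avoiding the sum 32 can contain at most one of each pair {x, 32−x}, plus the 15 elements whose complement lies outside the range or equal to its own complement.
The integers 16, …, 39 (24 of them) are such a set: any two sum to at least 16+17 = 33 > 32.
By pigeonhole, any 25th integer completes one of the 9 pairs, so 25 choices force a sum of 32.

25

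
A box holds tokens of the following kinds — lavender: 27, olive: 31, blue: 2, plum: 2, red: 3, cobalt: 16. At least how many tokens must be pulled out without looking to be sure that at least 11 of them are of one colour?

An adversary could hand out at most 10 tokens per colour (blue, plum, red run out sooner): 10 + 10 + 2 + 2 + 3 + 10 = 37 tokens and still no colour has 11.
By pigeonhole, one more token lands in a colour already at 10, so 38 draws are enough and 37 are not.

38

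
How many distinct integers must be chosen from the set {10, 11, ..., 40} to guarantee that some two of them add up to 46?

Two chosen integers sum to 46 exactly when both halves of some pair {x, 46−x} with 10 ≤ x ≤ 46−x ≤ 36 are chosen — 13 such pairs.
The remaining 5 elements (those with no distinct partner in range) can never complete a 46-sum, so the worst case takes all of them and one from each pair: 5 + 13 = 18.
The 19th integer has to be the second member of some pair, so 18 + 1 = 19.

19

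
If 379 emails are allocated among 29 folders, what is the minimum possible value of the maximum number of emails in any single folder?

Pigeonhole: the 29 folders are the holes and the 379 emails are the pigeons.
If every folder held at most 13 emails, the total would be at most 29 × 13 = 377, which is less than 379.
So some folder holds at least ⌈379/29⌉ = 14 emails.

14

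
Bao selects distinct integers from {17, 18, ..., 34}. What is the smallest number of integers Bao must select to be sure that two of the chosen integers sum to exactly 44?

14

Two chosen integers sum to 44 exactly when both halves of some pair {x, 44−x} with 17 ≤ x ≤ 44−x ≤ 27 are chosen — 5 such pairs.
The remaining 8 elements (those with no distinct partner in range) can never complete a 44-sum, so the worst case takes all of them and one from each pair: 8 + 5 = 13.
By pigeonhole, the 14th integer has to be the second member of some pair, so 13 + 1 = 14.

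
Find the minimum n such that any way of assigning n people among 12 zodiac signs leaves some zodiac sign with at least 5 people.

49

With 48 people one could put exactly 4 in each of the 12 zodiac signs, and no zodiac sign would reach 5.
One more person must land in a zodiac sign that already has 4, giving it 5.
So 12 × 4 + 1 = 49 people are required.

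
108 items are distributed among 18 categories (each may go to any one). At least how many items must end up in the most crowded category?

The 18 categories are the holes and the 108 items are the pigeons.
If every category held at most 5 items, the total would be at most 18 × 5 = 90, which is less than 108.
So some category holds at least ⌈108/18⌉ = 6 items.

6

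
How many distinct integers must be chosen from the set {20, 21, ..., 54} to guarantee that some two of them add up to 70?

21

Two chosen integers sum to 70 exactly when both halves of some pair {x, 70−x} with 20 ≤ x ≤ 70−x ≤ 50 are chosen — 15 such pairs.
The remaining 5 elements (those with no distinct partner in range) can never complete a 70-sum, so the worst case takes all of them and one from each pair: 5 + 15 = 20.
The 21st integer has to be the second member of some pair, so 20 + 1 = 21.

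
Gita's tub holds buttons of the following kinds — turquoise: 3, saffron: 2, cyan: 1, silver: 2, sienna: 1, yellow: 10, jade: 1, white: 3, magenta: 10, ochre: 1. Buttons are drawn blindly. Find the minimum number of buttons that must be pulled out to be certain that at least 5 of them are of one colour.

An adversary could hand out at most 4 buttons per colour (8 colours run out sooner): 3 + 2 + 1 + 2 + 1 + 4 + 1 + 3 + 4 + 1 = 22 buttons and still no colour has 5.
By the pigeonhole principle, one more button lands in a colour already at 4, so 23 draws are enough and 22 are not.

23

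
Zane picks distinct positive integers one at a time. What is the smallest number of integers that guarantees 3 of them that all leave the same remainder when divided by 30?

Pigeonhole: the 30 residue classes mod 30 are the pigeonholes.
With 60 integers one could put 2 in each residue class and have no class reach 3.
The 61st integer pushes some class to 3, so 30·2 + 1 = 61.

61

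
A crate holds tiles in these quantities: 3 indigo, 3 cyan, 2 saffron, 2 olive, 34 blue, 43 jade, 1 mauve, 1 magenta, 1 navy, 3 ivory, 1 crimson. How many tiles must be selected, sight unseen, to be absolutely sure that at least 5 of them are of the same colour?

26

Pigeonhole: put each drawn tile into a box by colour. The largest draw with every box below 5 takes min(count, 4) from each colour; colours with fewer than 4 contribute all they have.
Σ min(cᵢ, 4) = 3 + 3 + 2 + 2 + 4 + 4 + 1 + 1 + 1 + 3 + 1 = 25.
Draw number 25 + 1 = 26 must push one box to 5.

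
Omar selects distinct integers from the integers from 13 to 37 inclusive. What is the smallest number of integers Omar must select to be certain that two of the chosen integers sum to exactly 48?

Two chosen integers sum to 48 exactly when both halves of some pair {x, 48−x} with 13 ≤ x ≤ 48−x ≤ 35 are chosen — 11 such pairs.
The remaining 3 elements (those with no distinct partner in range) can never complete a 48-sum, so the worst case takes all of them and one from each pair: 3 + 11 = 14.
The 15th integer has to be the second member of some pair, so 14 + 1 = 15.

15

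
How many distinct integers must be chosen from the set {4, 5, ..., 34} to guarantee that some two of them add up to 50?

Group the elements by complementary pair {x, 50−x}: {16,34}, {17,33}, {18,32}, …, giving 9 two-element pairs; the single value 25 (it cannot pair with itself since the integers are distinct); and 12 integers whose partner 50−x falls outside [4,34].
Treating each of those 22 groups as a pigeonhole, one can pick one integer per group — 22 integers — with no two summing to 50.
The 23rd integer lands in an occupied pair, forcing a sum of 50.

23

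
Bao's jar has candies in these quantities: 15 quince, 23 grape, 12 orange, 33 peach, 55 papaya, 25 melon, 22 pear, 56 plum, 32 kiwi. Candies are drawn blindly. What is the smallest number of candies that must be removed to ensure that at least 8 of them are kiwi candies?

In the worst case for collecting kiwi candies, every non-kiwi candy comes out first.
There are 15 + 23 + 12 + 33 + 55 + 25 + 22 + 56 = 241 non-kiwi candies altogether.
After those, each further candy must be kiwi, so 241 + 8 = 249 draws guarantee 8 kiwi candies.

249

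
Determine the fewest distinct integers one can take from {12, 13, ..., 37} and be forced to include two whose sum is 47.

Group the elements by complementary pair {x, 47−x}: {12,35}, {13,34}, {14,33}, …, giving 12 two-element pairs and 2 integers whose partner 47−x falls outside [12,37].
By pigeonhole, treating each of those 14 groups as a pigeonhole, one can pick one integer per group — 14 integers — with no two summing to 47.
The 15th integer lands in an occupied pair, forcing a sum of 47.

15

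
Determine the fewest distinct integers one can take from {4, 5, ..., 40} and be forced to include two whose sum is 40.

22

A set avoiding the sum 40 can contain at most one of each pair {x, 40−x}, plus the 5 elements whose complement lies outside the range or equal to its own complement.
The integers 20, …, 40 (21 of them) are such a set: any two sum to at least 20+21 = 41 > 40.
By the pigeonhole principle, any 22nd integer completes one of the 16 pairs, so 22 choices force a sum of 40.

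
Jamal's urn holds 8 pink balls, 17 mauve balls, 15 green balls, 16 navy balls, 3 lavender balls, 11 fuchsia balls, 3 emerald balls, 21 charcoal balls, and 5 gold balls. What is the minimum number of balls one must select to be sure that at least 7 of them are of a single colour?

Pigeonhole: the 9 colours are the holes; the balls drawn are the pigeons.
To avoid 7 of any one colour, the worst case takes at most 6 of each colour, or every ball of a colour that has fewer than 6.
That gives 6 + 6 + 6 + 6 + 3 + 6 + 3 + 6 + 5 = 47 balls with no colour reaching 7.
The next ball forces some colour to 7, so 47 + 1 = 48.

48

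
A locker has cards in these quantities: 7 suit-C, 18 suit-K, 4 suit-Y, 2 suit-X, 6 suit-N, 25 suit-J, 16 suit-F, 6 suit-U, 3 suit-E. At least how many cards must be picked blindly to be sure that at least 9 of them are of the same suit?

By pigeonhole, put each drawn card into a box by suit. The largest draw with every box below 9 takes min(count, 8) from each suit; suits with fewer than 8 contribute all they have.
Σ min(cᵢ, 8) = 7 + 8 + 4 + 2 + 6 + 8 + 8 + 6 + 3 = 52.
Draw number 52 + 1 = 53 must push one box to 9.

53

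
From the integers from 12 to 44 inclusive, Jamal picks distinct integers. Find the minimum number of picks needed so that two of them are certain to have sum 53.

Two chosen integers sum to 53 exactly when both halves of some pair {x, 53−x} with 12 ≤ x ≤ 53−x ≤ 41 are chosen — 15 such pairs.
The remaining 3 elements (those with no distinct partner in range) can never complete a 53-sum, so the worst case takes all of them and one from each pair: 3 + 15 = 18.
By pigeonhole, the 19th integer has to be the second member of some pair, so 18 + 1 = 19.

19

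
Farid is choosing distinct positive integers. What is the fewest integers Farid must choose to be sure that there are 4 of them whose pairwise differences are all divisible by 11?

34

Integers whose pairwise differences are multiples of 11 are exactly those sharing a remainder mod 11. The 11 residue classes mod 11 are the pigeonholes.
With 33 integers one could put 3 in each residue class and have no class reach 4.
The 34th integer pushes some class to 4, so 11·3 + 1 = 34.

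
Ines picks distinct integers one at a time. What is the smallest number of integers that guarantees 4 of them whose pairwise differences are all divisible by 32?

Integers whose pairwise differences are multiples of 32 are exactly those sharing a remainder mod 32. The 32 residue classes mod 32 are the pigeonholes.
With 96 integers one could put 3 in each residue class and have no class reach 4.
The 97th integer pushes some class to 4, so 32·3 + 1 = 97.

97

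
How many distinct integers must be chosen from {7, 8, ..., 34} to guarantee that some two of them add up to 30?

Two chosen integers sum to 30 exactly when both halves of some pair {x, 30−x} with 7 ≤ x ≤ 30−x ≤ 23 are chosen — 8 such pairs.
The remaining 12 elements (those with no distinct partner in range) can never complete a 30-sum, so the worst case takes all of them and one from each pair: 12 + 8 = 20.
Pigeonhole: the 21st integer has to be the second member of some pair, so 20 + 1 = 21.

21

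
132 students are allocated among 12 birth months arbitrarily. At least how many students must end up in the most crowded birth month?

11

By the pigeonhole principle, the 12 birth months are the holes and the 132 students are the pigeons.
If every birth month held at most 10 students, the total would be at most 12 × 10 = 120, which is less than 132.
So some birth month holds at least ⌈132/12⌉ = 11 students.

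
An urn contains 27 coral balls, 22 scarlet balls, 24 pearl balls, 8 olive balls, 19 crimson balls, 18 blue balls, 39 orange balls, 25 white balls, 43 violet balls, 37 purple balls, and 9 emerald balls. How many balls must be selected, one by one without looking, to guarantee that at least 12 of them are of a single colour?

117

An adversary could hand out at most 11 balls per colour (olive, emerald run out sooner): 11 + 11 + 11 + 8 + 11 + 11 + 11 + 11 + 11 + 11 + 9 = 116 balls and still no colour has 12.
By the pigeonhole principle, one more ball lands in a colour already at 11, so 117 draws are enough and 116 are not.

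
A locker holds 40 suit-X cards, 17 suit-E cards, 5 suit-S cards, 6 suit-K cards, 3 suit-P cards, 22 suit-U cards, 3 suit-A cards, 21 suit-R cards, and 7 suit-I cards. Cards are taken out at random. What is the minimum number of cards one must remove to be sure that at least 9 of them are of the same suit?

Pigeonhole: the 9 suits are the holes; the cards drawn are the pigeons.
To avoid 9 of any one suit, the worst case takes at most 8 of each suit, or every card of a suit that has fewer than 8.
That gives 8 + 8 + 5 + 6 + 3 + 8 + 3 + 8 + 7 = 56 cards with no suit reaching 9.
The next card forces some suit to 9, so 56 + 1 = 57.

57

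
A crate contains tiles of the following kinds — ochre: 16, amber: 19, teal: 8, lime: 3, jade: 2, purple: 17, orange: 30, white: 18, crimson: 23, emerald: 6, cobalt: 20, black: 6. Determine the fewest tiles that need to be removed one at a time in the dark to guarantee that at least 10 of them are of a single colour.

89

Put each drawn tile into a box by colour. The largest draw with every box below 10 takes min(count, 9) from each colour; colours with fewer than 9 contribute all they have.
Σ min(cᵢ, 9) = 9 + 9 + 8 + 3 + 2 + 9 + 9 + 9 + 9 + 6 + 9 + 6 = 88.
Draw number 88 + 1 = 89 must push one box to 10.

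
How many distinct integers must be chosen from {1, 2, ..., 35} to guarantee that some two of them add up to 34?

20

A set avoiding the sum 34 can contain at most one of each pair {x, 34−x}, plus the 3 elements whose complement lies outside the range or equal to its own complement.
The integers 17, …, 35 (19 of them) are such a set: any two sum to at least 17+18 = 35 > 34.
By the pigeonhole principle, any 20th integer completes one of the 16 pairs, so 20 choices force a sum of 34.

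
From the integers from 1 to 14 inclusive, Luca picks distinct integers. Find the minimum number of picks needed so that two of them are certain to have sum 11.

10

A set avoiding the sum 11 can contain at most one of each pair {x, 11−x}, plus the 4 elements whose complement lies outside the range.
The integers 6, …, 14 (9 of them) are such a set: any two sum to at least 6+7 = 13 > 11.
Any 10th integer completes one of the 5 pairs, so 10 choices force a sum of 11.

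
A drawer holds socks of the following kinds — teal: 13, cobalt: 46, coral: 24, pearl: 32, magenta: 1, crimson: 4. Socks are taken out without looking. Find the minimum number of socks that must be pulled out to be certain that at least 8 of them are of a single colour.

34

An adversary could hand out at most 7 socks per colour (magenta, crimson run out sooner): 7 + 7 + 7 + 7 + 1 + 4 = 33 socks and still no colour has 8.
Pigeonhole: one more sock lands in a colour already at 7, so 34 draws are enough and 33 are not.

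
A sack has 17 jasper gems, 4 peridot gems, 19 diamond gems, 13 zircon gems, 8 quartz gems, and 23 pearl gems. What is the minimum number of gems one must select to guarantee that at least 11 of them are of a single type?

53

By the pigeonhole principle, the 6 types are the holes; the gems drawn are the pigeons.
To avoid 11 of any one type, the worst case takes at most 10 of each type, or every gem of a type that has fewer than 10.
That gives 10 + 4 + 10 + 10 + 8 + 10 = 52 gems with no type reaching 11.
The next gem forces some type to 11, so 52 + 1 = 53.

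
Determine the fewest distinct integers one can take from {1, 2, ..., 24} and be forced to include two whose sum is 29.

15

Two chosen integers sum to 29 exactly when both halves of some pair {x, 29−x} with 5 ≤ x ≤ 29−x ≤ 24 are chosen — 10 such pairs.
The remaining 4 elements (those with no distinct partner in range) can never complete a 29-sum, so the worst case takes all of them and one from each pair: 4 + 10 = 14.
Pigeonhole: the 15th integer has to be the second member of some pair, so 14 + 1 = 15.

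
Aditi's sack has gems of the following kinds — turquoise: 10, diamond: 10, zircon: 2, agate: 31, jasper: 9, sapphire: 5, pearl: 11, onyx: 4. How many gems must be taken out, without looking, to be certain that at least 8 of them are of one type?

47

An adversary could hand out at most 7 gems per type (zircon, sapphire, onyx run out sooner): 7 + 7 + 2 + 7 + 7 + 5 + 7 + 4 = 46 gems and still no type has 8.
One more gem lands in a type already at 7, so 47 draws are enough and 46 are not.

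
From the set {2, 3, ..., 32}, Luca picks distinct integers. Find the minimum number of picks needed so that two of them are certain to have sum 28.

Group the elements by complementary pair {x, 28−x}: {2,26}, {3,25}, {4,24}, …, giving 12 two-element pairs, the single value 14 (it cannot pair with itself since the integers are distinct), and 6 integers whose partner 28−x falls outside [2,32].
Pigeonhole: treating each of those 19 groups as a pigeonhole, one can pick one integer per group — 19 integers — with no two summing to 28.
The 20th integer lands in an occupied pair, forcing a sum of 28.

20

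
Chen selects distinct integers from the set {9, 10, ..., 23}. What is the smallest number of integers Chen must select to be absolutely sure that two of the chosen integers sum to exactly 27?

A set avoiding the sum 27 can contain at most one of each pair {x, 27−x}, plus the 5 elements whose complement lies outside the range.
The integers 14, …, 23 (10 of them) are such a set: any two sum to at least 14+15 = 29 > 27.
Any 11th integer completes one of the 5 pairs, so 11 choices force a sum of 27.

11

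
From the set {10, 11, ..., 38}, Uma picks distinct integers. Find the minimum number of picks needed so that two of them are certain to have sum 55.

Two chosen integers sum to 55 exactly when both halves of some pair {x, 55−x} with 17 ≤ x ≤ 55−x ≤ 38 are chosen — 11 such pairs.
The remaining 7 elements (those with no distinct partner in range) can never complete a 55-sum, so the worst case takes all of them and one from each pair: 7 + 11 = 18.
The 19th integer has to be the second member of some pair, so 18 + 1 = 19.

19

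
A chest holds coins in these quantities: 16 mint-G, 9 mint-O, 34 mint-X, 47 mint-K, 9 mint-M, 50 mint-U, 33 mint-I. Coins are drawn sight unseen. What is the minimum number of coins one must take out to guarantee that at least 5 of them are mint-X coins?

In the worst case for collecting mint-X coins, every non-mint-X coin comes out first.
There are 16 + 9 + 47 + 9 + 50 + 33 = 164 non-mint-X coins altogether.
After those, each further coin must be mint-X, so 164 + 5 = 169 draws guarantee 5 mint-X coins.

169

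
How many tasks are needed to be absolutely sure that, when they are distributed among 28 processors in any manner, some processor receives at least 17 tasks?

With 448 tasks one could put exactly 16 in each of the 28 processors, and no processor would reach 17.
By the pigeonhole principle, one more task must land in a processor that already has 16, giving it 17.
So 28 × 16 + 1 = 449 tasks are required.

449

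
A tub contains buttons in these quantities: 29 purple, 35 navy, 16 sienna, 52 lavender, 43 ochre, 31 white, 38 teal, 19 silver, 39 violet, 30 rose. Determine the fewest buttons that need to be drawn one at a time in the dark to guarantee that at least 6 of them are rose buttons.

In the worst case for collecting rose buttons, every non-rose button comes out first.
There are 29 + 35 + 16 + 52 + 43 + 31 + 38 + 19 + 39 = 302 non-rose buttons altogether.
After those, each further button must be rose, so 302 + 6 = 308 draws guarantee 6 rose buttons.

308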